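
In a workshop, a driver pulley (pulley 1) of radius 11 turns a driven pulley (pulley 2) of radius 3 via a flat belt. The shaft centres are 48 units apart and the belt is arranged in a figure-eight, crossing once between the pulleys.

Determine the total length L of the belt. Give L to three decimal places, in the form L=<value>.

L=144.095

crossed belt: β = asin((r1+r2)/C) = asin(14/48) = 16.9578°
wrap1 = wrap2 = π + 2β = 213.9155°
tangent length = C·cosβ = 45.9130
L = (r1+r2)·wrap + 2·C·cosβ = 14·3.7335 + 2·45.9130 = 144.0953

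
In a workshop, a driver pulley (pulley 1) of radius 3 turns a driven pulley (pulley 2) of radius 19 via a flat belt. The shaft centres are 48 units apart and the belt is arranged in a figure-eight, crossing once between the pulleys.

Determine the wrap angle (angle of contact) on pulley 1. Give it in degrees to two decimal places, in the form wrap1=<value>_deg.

crossed belt: β = asin((r1+r2)/C) = asin(22/48) = 27.2796°
wrap1 = wrap2 = π + 2β = 234.5592°

wrap1=234.56_deg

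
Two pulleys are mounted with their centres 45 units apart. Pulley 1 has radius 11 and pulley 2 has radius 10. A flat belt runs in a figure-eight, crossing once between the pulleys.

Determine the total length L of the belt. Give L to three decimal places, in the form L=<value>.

crossed belt: β = asin((r1+r2)/C) = asin(21/45) = 27.8181°
wrap1 = wrap2 = π + 2β = 235.6363°
tangent length = C·cosβ = 39.7995
L = (r1+r2)·wrap + 2·C·cosβ = 21·4.1126 + 2·39.7995 = 165.9642

L=165.964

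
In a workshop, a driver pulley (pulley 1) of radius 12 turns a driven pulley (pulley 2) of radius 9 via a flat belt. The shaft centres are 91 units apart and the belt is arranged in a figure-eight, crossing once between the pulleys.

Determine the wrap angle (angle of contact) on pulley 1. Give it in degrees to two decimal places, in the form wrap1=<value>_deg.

crossed belt: β = asin((r1+r2)/C) = asin(21/91) = 13.3424°
wrap1 = wrap2 = π + 2β = 206.6847°

wrap1=206.68_deg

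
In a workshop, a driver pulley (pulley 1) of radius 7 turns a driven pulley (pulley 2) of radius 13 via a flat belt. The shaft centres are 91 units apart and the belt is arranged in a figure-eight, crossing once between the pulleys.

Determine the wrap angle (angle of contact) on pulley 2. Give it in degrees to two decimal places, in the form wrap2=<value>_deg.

wrap2=205.39_deg

crossed belt: β = asin((r1+r2)/C) = asin(20/91) = 12.6961°
wrap1 = wrap2 = π + 2β = 205.3922°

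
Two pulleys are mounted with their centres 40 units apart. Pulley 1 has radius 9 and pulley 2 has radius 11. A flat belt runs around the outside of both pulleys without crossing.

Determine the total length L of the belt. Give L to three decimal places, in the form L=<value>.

open belt: β = asin((r2−r1)/C) = asin(2/40) = 2.8660°
wrap1 = π − 2β = 174.2680°
wrap2 = π + 2β = 185.7320°
tangent length = C·cosβ = 39.9500
L = r1·wrap1 + r2·wrap2 + 2·C·cosβ = 9·3.0416 + 11·3.2416 + 2·39.9500 = 142.9319

L=142.932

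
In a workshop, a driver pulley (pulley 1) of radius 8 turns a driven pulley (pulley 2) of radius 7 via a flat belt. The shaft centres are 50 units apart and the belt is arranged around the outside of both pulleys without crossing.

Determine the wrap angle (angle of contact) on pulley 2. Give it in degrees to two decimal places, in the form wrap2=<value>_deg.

wrap2=177.71_deg

open belt: β = asin((r2−r1)/C) = asin(-1/50) = -1.1460°
wrap1 = π − 2β = 182.2920°
wrap2 = π + 2β = 177.7080°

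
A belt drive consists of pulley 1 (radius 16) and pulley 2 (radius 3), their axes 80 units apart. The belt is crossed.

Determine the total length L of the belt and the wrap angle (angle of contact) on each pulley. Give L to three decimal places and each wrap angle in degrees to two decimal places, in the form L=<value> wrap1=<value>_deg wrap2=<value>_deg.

L=224.224 wrap1=207.48_deg wrap2=207.48_deg

crossed belt: β = asin((r1+r2)/C) = asin(19/80) = 13.7390°
wrap1 = wrap2 = π + 2β = 207.4781°
tangent length = C·cosβ = 77.7110
L = (r1+r2)·wrap + 2·C·cosβ = 19·3.6212 + 2·77.7110 = 224.2243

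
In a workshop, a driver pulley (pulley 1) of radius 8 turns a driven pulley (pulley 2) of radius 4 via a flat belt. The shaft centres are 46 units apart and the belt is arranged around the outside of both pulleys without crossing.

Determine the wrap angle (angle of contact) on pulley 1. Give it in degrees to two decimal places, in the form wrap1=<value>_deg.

open belt: β = asin((r2−r1)/C) = asin(-4/46) = -4.9885°
wrap1 = π − 2β = 189.9771°
wrap2 = π + 2β = 170.0229°

wrap1=189.98_deg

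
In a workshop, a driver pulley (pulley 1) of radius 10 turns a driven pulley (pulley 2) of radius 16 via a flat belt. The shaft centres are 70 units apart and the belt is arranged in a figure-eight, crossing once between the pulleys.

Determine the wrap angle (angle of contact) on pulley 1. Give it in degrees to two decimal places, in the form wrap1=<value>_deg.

wrap1=223.61_deg

crossed belt: β = asin((r1+r2)/C) = asin(26/70) = 21.8037°
wrap1 = wrap2 = π + 2β = 223.6075°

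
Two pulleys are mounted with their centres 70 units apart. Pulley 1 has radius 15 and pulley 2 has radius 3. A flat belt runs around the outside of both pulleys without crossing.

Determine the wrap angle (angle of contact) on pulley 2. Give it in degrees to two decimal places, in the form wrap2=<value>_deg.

wrap2=160.26_deg

open belt: β = asin((r2−r1)/C) = asin(-12/70) = -9.8709°
wrap1 = π − 2β = 199.7418°
wrap2 = π + 2β = 160.2582°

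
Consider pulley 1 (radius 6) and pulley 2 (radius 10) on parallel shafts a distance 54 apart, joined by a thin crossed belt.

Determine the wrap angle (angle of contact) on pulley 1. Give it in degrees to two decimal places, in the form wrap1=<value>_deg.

crossed belt: β = asin((r1+r2)/C) = asin(16/54) = 17.2353°
wrap1 = wrap2 = π + 2β = 214.4706°

wrap1=214.47_deg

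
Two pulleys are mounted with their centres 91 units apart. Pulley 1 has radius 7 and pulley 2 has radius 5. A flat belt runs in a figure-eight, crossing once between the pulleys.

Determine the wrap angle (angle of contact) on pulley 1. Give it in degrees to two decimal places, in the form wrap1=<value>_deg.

crossed belt: β = asin((r1+r2)/C) = asin(12/91) = 7.5776°
wrap1 = wrap2 = π + 2β = 195.1551°

wrap1=195.16_deg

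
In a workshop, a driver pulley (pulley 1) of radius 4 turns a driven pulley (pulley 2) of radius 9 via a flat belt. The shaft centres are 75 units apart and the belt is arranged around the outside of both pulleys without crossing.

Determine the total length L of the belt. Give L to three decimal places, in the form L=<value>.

open belt: β = asin((r2−r1)/C) = asin(5/75) = 3.8226°
wrap1 = π − 2β = 172.3549°
wrap2 = π + 2β = 187.6451°
tangent length = C·cosβ = 74.8331
L = r1·wrap1 + r2·wrap2 + 2·C·cosβ = 4·3.0082 + 9·3.2750 + 2·74.8331 = 191.1742

L=191.174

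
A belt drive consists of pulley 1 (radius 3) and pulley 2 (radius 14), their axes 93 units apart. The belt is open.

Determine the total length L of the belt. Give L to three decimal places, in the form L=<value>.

open belt: β = asin((r2−r1)/C) = asin(11/93) = 6.7928°
wrap1 = π − 2β = 166.4144°
wrap2 = π + 2β = 193.5856°
tangent length = C·cosβ = 92.3472
L = r1·wrap1 + r2·wrap2 + 2·C·cosβ = 3·2.9045 + 14·3.3787 + 2·92.3472 = 240.7097

L=240.710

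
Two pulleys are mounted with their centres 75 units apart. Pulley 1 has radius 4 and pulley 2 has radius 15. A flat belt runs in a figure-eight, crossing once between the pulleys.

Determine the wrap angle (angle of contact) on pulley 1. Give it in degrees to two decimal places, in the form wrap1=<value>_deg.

crossed belt: β = asin((r1+r2)/C) = asin(19/75) = 14.6748°
wrap1 = wrap2 = π + 2β = 209.3497°

wrap1=209.35_deg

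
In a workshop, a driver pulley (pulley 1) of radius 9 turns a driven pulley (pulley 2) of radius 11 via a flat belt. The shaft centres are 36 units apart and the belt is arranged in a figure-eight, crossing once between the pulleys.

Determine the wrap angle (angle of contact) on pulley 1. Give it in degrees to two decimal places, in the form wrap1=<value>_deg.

crossed belt: β = asin((r1+r2)/C) = asin(20/36) = 33.7490°
wrap1 = wrap2 = π + 2β = 247.4980°

wrap1=247.50_deg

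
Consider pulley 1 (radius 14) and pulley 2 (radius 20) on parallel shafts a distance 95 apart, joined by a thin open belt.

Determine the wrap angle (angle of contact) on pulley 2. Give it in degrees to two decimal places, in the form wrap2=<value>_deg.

wrap2=187.24_deg

open belt: β = asin((r2−r1)/C) = asin(6/95) = 3.6211°
wrap1 = π − 2β = 172.7578°
wrap2 = π + 2β = 187.2422°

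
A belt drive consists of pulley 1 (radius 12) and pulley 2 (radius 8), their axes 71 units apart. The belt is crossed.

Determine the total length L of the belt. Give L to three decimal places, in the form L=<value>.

crossed belt: β = asin((r1+r2)/C) = asin(20/71) = 16.3611°
wrap1 = wrap2 = π + 2β = 212.7222°
tangent length = C·cosβ = 68.1249
L = (r1+r2)·wrap + 2·C·cosβ = 20·3.7127 + 2·68.1249 = 210.5038

L=210.504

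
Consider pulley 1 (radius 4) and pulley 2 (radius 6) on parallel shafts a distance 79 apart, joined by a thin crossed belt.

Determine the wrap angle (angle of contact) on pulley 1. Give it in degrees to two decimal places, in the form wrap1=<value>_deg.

wrap1=194.54_deg

crossed belt: β = asin((r1+r2)/C) = asin(10/79) = 7.2721°
wrap1 = wrap2 = π + 2β = 194.5443°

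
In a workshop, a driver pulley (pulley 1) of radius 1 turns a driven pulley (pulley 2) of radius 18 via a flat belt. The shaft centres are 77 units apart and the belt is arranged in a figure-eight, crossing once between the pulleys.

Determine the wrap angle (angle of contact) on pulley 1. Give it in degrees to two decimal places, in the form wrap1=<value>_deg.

crossed belt: β = asin((r1+r2)/C) = asin(19/77) = 14.2855°
wrap1 = wrap2 = π + 2β = 208.5709°

wrap1=208.57_deg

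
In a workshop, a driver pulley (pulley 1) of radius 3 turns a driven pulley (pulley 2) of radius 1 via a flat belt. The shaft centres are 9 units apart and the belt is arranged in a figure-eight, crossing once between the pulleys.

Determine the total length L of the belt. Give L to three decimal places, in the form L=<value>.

crossed belt: β = asin((r1+r2)/C) = asin(4/9) = 26.3878°
wrap1 = wrap2 = π + 2β = 232.7756°
tangent length = C·cosβ = 8.0623
L = (r1+r2)·wrap + 2·C·cosβ = 4·4.0627 + 2·8.0623 = 32.3753

L=32.375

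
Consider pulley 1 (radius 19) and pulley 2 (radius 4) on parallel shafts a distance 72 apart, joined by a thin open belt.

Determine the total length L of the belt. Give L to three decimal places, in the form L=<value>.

L=219.393

open belt: β = asin((r2−r1)/C) = asin(-15/72) = -12.0247°
wrap1 = π − 2β = 204.0494°
wrap2 = π + 2β = 155.9506°
tangent length = C·cosβ = 70.4202
L = r1·wrap1 + r2·wrap2 + 2·C·cosβ = 19·3.5613 + 4·2.7219 + 2·70.4202 = 219.3931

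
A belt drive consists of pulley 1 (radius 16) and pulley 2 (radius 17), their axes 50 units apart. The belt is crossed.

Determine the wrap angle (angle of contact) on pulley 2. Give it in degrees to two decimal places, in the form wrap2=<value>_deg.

wrap2=262.60_deg

crossed belt: β = asin((r1+r2)/C) = asin(33/50) = 41.2999°
wrap1 = wrap2 = π + 2β = 262.5997°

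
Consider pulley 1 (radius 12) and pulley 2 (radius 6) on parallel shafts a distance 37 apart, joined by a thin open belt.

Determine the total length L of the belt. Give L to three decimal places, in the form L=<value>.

open belt: β = asin((r2−r1)/C) = asin(-6/37) = -9.3324°
wrap1 = π − 2β = 198.6648°
wrap2 = π + 2β = 161.3352°
tangent length = C·cosβ = 36.5103
L = r1·wrap1 + r2·wrap2 + 2·C·cosβ = 12·3.4674 + 6·2.8158 + 2·36.5103 = 131.5238

L=131.524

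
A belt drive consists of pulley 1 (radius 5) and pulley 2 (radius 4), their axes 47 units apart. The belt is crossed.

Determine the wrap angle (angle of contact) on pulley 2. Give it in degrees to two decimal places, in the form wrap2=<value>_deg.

crossed belt: β = asin((r1+r2)/C) = asin(9/47) = 11.0397°
wrap1 = wrap2 = π + 2β = 202.0794°

wrap2=202.08_deg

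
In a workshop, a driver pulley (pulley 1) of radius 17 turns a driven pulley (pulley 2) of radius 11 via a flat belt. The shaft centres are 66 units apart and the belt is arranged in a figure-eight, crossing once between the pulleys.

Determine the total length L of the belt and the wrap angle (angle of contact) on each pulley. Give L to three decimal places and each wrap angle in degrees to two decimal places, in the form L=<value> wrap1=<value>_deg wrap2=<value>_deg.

crossed belt: β = asin((r1+r2)/C) = asin(28/66) = 25.1027°
wrap1 = wrap2 = π + 2β = 230.2054°
tangent length = C·cosβ = 59.7662
L = (r1+r2)·wrap + 2·C·cosβ = 28·4.0178 + 2·59.7662 = 232.0320

L=232.032 wrap1=230.21_deg wrap2=230.21_deg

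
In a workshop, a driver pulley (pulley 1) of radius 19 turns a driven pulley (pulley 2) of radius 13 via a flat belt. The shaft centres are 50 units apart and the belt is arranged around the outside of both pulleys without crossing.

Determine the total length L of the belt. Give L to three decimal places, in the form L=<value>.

L=201.252

open belt: β = asin((r2−r1)/C) = asin(-6/50) = -6.8921°
wrap1 = π − 2β = 193.7842°
wrap2 = π + 2β = 166.2158°
tangent length = C·cosβ = 49.6387
L = r1·wrap1 + r2·wrap2 + 2·C·cosβ = 19·3.3822 + 13·2.9010 + 2·49.6387 = 201.2518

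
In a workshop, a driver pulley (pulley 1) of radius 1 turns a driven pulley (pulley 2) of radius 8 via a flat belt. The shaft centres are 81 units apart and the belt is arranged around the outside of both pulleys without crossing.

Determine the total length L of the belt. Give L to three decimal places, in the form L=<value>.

open belt: β = asin((r2−r1)/C) = asin(7/81) = 4.9577°
wrap1 = π − 2β = 170.0847°
wrap2 = π + 2β = 189.9153°
tangent length = C·cosβ = 80.6970
L = r1·wrap1 + r2·wrap2 + 2·C·cosβ = 1·2.9685 + 8·3.3146 + 2·80.6970 = 190.8796

L=190.880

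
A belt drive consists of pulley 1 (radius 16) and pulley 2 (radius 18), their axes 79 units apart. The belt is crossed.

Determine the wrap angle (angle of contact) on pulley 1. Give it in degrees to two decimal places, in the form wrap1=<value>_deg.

crossed belt: β = asin((r1+r2)/C) = asin(34/79) = 25.4917°
wrap1 = wrap2 = π + 2β = 230.9833°

wrap1=230.98_deg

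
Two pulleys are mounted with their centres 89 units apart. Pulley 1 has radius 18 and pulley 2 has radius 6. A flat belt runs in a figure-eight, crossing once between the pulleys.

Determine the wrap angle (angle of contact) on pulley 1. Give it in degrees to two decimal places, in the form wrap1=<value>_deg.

wrap1=211.29_deg

crossed belt: β = asin((r1+r2)/C) = asin(24/89) = 15.6442°
wrap1 = wrap2 = π + 2β = 211.2884°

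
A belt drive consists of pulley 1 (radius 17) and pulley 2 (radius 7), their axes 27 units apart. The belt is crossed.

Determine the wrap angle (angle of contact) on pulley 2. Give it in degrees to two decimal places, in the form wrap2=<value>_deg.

crossed belt: β = asin((r1+r2)/C) = asin(24/27) = 62.7340°
wrap1 = wrap2 = π + 2β = 305.4679°

wrap2=305.47_deg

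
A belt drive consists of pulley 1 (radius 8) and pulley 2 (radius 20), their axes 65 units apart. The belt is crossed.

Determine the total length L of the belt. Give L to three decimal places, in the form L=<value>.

crossed belt: β = asin((r1+r2)/C) = asin(28/65) = 25.5164°
wrap1 = wrap2 = π + 2β = 231.0328°
tangent length = C·cosβ = 58.6600
L = (r1+r2)·wrap + 2·C·cosβ = 28·4.0323 + 2·58.6600 = 230.2240

L=230.224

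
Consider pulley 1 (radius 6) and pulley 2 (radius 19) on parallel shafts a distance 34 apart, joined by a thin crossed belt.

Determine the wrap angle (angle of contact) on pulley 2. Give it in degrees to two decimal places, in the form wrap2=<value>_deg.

crossed belt: β = asin((r1+r2)/C) = asin(25/34) = 47.3321°
wrap1 = wrap2 = π + 2β = 274.6641°

wrap2=274.66_deg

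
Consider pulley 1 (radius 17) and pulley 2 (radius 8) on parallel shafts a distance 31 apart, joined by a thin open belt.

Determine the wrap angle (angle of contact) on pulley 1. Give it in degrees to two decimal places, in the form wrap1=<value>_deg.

open belt: β = asin((r2−r1)/C) = asin(-9/31) = -16.8773°
wrap1 = π − 2β = 213.7545°
wrap2 = π + 2β = 146.2455°

wrap1=213.75_deg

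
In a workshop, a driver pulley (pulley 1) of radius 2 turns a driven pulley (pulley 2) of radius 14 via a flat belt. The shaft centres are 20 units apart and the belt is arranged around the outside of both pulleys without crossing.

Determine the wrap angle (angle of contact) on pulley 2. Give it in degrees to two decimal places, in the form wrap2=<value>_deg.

wrap2=253.74_deg

open belt: β = asin((r2−r1)/C) = asin(12/20) = 36.8699°
wrap1 = π − 2β = 106.2602°
wrap2 = π + 2β = 253.7398°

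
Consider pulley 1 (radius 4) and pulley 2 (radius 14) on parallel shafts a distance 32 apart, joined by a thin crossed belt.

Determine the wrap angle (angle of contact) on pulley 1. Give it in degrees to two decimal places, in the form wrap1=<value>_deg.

crossed belt: β = asin((r1+r2)/C) = asin(18/32) = 34.2289°
wrap1 = wrap2 = π + 2β = 248.4577°

wrap1=248.46_deg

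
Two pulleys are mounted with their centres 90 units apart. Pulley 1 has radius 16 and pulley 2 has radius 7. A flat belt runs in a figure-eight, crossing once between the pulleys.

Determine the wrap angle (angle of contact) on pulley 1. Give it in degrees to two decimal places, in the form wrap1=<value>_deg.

crossed belt: β = asin((r1+r2)/C) = asin(23/90) = 14.8065°
wrap1 = wrap2 = π + 2β = 209.6130°

wrap1=209.61_deg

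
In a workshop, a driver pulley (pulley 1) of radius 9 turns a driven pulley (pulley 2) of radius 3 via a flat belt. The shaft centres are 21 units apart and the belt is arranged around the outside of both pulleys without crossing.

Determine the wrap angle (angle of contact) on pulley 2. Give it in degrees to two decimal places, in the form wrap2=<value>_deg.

open belt: β = asin((r2−r1)/C) = asin(-6/21) = -16.6015°
wrap1 = π − 2β = 213.2031°
wrap2 = π + 2β = 146.7969°

wrap2=146.80_deg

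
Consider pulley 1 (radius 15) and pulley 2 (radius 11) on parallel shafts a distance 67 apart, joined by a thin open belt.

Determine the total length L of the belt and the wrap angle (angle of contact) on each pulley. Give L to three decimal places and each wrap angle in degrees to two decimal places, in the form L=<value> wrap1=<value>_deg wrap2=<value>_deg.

open belt: β = asin((r2−r1)/C) = asin(-4/67) = -3.4227°
wrap1 = π − 2β = 186.8454°
wrap2 = π + 2β = 173.1546°
tangent length = C·cosβ = 66.8805
L = r1·wrap1 + r2·wrap2 + 2·C·cosβ = 15·3.2611 + 11·3.0221 + 2·66.8805 = 215.9203

L=215.920 wrap1=186.85_deg wrap2=173.15_deg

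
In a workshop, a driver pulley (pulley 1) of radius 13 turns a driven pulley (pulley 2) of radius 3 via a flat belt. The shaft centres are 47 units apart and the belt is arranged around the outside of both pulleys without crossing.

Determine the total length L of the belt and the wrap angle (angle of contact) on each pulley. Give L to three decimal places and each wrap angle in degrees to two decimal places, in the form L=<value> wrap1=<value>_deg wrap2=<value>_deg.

open belt: β = asin((r2−r1)/C) = asin(-10/47) = -12.2845°
wrap1 = π − 2β = 204.5690°
wrap2 = π + 2β = 155.4310°
tangent length = C·cosβ = 45.9239
L = r1·wrap1 + r2·wrap2 + 2·C·cosβ = 13·3.5704 + 3·2.7128 + 2·45.9239 = 146.4013

L=146.401 wrap1=204.57_deg wrap2=155.43_deg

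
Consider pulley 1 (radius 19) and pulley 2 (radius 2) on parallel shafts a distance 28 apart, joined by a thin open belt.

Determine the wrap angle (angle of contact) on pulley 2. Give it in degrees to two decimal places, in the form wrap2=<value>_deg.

open belt: β = asin((r2−r1)/C) = asin(-17/28) = -37.3832°
wrap1 = π − 2β = 254.7664°
wrap2 = π + 2β = 105.2336°

wrap2=105.23_deg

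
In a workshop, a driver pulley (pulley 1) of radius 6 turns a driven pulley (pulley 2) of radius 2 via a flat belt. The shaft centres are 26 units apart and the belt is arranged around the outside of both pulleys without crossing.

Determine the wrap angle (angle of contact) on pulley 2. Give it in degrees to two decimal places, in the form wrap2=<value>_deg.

open belt: β = asin((r2−r1)/C) = asin(-4/26) = -8.8499°
wrap1 = π − 2β = 197.6998°
wrap2 = π + 2β = 162.3002°

wrap2=162.30_deg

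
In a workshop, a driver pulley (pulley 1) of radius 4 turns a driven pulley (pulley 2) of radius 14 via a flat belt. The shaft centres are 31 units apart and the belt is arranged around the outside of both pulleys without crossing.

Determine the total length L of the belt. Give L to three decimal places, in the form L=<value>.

L=121.803

open belt: β = asin((r2−r1)/C) = asin(10/31) = 18.8191°
wrap1 = π − 2β = 142.3619°
wrap2 = π + 2β = 217.6381°
tangent length = C·cosβ = 29.3428
L = r1·wrap1 + r2·wrap2 + 2·C·cosβ = 4·2.4847 + 14·3.7985 + 2·29.3428 = 121.8034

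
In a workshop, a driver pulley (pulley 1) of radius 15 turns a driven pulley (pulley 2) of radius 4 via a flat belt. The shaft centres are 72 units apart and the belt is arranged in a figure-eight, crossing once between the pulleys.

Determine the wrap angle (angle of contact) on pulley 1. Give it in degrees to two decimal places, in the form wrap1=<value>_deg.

wrap1=210.60_deg

crossed belt: β = asin((r1+r2)/C) = asin(19/72) = 15.3009°
wrap1 = wrap2 = π + 2β = 210.6019°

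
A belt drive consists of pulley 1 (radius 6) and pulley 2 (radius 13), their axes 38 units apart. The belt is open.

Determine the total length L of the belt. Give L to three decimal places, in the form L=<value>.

open belt: β = asin((r2−r1)/C) = asin(7/38) = 10.6151°
wrap1 = π − 2β = 158.7698°
wrap2 = π + 2β = 201.2302°
tangent length = C·cosβ = 37.3497
L = r1·wrap1 + r2·wrap2 + 2·C·cosβ = 6·2.7711 + 13·3.5121 + 2·37.3497 = 136.9834

L=136.983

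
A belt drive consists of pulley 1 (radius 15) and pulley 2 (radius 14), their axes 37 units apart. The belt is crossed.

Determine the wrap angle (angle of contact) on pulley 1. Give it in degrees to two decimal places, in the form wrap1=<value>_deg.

wrap1=283.22_deg

crossed belt: β = asin((r1+r2)/C) = asin(29/37) = 51.6083°
wrap1 = wrap2 = π + 2β = 283.2167°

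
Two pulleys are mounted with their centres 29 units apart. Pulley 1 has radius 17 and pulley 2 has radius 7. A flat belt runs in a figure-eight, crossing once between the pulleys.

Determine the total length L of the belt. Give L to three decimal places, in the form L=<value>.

crossed belt: β = asin((r1+r2)/C) = asin(24/29) = 55.8516°
wrap1 = wrap2 = π + 2β = 291.7032°
tangent length = C·cosβ = 16.2788
L = (r1+r2)·wrap + 2·C·cosβ = 24·5.0912 + 2·16.2788 = 154.7460

L=154.746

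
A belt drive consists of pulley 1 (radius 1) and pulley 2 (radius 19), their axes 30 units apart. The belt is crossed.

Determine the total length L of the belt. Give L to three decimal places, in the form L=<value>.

crossed belt: β = asin((r1+r2)/C) = asin(20/30) = 41.8103°
wrap1 = wrap2 = π + 2β = 263.6206°
tangent length = C·cosβ = 22.3607
L = (r1+r2)·wrap + 2·C·cosβ = 20·4.6010 + 2·22.3607 = 136.7423

L=136.742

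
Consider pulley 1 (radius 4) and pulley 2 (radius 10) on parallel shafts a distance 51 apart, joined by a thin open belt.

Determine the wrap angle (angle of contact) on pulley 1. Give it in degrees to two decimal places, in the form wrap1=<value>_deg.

wrap1=166.49_deg

open belt: β = asin((r2−r1)/C) = asin(6/51) = 6.7563°
wrap1 = π − 2β = 166.4873°
wrap2 = π + 2β = 193.5127°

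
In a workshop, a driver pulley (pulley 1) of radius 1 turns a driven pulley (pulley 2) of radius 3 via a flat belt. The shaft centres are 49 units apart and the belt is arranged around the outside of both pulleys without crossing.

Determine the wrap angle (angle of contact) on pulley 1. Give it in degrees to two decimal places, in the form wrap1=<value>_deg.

open belt: β = asin((r2−r1)/C) = asin(2/49) = 2.3393°
wrap1 = π − 2β = 175.3215°
wrap2 = π + 2β = 184.6785°

wrap1=175.32_deg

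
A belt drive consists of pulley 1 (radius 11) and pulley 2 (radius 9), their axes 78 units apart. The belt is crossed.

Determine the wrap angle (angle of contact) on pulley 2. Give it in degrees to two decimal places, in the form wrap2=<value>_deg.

crossed belt: β = asin((r1+r2)/C) = asin(20/78) = 14.8572°
wrap1 = wrap2 = π + 2β = 209.7143°

wrap2=209.71_deg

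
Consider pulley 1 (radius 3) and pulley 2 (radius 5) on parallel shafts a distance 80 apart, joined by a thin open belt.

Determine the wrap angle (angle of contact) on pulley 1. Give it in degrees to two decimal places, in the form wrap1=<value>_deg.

wrap1=177.13_deg

open belt: β = asin((r2−r1)/C) = asin(2/80) = 1.4325°
wrap1 = π − 2β = 177.1349°
wrap2 = π + 2β = 182.8651°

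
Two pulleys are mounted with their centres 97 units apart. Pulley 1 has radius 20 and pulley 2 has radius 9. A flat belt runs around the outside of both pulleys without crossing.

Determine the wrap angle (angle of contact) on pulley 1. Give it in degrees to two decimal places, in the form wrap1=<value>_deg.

open belt: β = asin((r2−r1)/C) = asin(-11/97) = -6.5115°
wrap1 = π − 2β = 193.0229°
wrap2 = π + 2β = 166.9771°

wrap1=193.02_deg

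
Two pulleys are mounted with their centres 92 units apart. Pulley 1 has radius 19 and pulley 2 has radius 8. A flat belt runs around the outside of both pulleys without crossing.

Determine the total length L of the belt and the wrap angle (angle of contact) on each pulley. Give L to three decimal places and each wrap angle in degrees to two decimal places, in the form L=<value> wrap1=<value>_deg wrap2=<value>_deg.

L=270.140 wrap1=193.73_deg wrap2=166.27_deg

open belt: β = asin((r2−r1)/C) = asin(-11/92) = -6.8670°
wrap1 = π − 2β = 193.7340°
wrap2 = π + 2β = 166.2660°
tangent length = C·cosβ = 91.3400
L = r1·wrap1 + r2·wrap2 + 2·C·cosβ = 19·3.3813 + 8·2.9019 + 2·91.3400 = 270.1398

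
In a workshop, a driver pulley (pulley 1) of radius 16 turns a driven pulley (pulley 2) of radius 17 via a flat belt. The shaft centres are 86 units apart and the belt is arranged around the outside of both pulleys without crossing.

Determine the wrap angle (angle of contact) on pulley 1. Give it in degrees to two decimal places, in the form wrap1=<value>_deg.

wrap1=178.67_deg

open belt: β = asin((r2−r1)/C) = asin(1/86) = 0.6662°
wrap1 = π − 2β = 178.6675°
wrap2 = π + 2β = 181.3325°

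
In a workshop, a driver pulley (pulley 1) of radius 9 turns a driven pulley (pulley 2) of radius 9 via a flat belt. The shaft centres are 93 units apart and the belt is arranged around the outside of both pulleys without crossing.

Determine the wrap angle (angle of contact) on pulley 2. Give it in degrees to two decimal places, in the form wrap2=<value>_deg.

open belt: β = asin((r2−r1)/C) = asin(0/93) = 0.0000°
wrap1 = π − 2β = 180.0000°
wrap2 = π + 2β = 180.0000°

wrap2=180.00_deg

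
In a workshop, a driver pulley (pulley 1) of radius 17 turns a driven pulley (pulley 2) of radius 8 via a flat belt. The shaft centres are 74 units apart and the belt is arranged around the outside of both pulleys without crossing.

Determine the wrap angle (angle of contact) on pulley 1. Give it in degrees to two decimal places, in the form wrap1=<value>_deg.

wrap1=193.97_deg

open belt: β = asin((r2−r1)/C) = asin(-9/74) = -6.9857°
wrap1 = π − 2β = 193.9714°
wrap2 = π + 2β = 166.0286°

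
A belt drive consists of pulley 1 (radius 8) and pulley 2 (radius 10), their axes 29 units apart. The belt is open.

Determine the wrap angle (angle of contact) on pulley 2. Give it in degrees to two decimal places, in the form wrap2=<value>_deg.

wrap2=187.91_deg

open belt: β = asin((r2−r1)/C) = asin(2/29) = 3.9546°
wrap1 = π − 2β = 172.0909°
wrap2 = π + 2β = 187.9091°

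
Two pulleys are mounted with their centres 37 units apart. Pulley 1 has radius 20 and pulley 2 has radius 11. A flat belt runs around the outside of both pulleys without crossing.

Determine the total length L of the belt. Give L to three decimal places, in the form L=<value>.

L=173.590

open belt: β = asin((r2−r1)/C) = asin(-9/37) = -14.0780°
wrap1 = π − 2β = 208.1561°
wrap2 = π + 2β = 151.8439°
tangent length = C·cosβ = 35.8887
L = r1·wrap1 + r2·wrap2 + 2·C·cosβ = 20·3.6330 + 11·2.6502 + 2·35.8887 = 173.5896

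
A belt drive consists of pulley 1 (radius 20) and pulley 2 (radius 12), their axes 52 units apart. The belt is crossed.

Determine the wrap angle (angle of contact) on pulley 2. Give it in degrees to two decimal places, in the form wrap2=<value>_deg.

crossed belt: β = asin((r1+r2)/C) = asin(32/52) = 37.9799°
wrap1 = wrap2 = π + 2β = 255.9597°

wrap2=255.96_deg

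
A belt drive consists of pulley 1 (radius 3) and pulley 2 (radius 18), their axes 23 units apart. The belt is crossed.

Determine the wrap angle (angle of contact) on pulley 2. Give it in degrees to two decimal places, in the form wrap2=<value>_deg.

crossed belt: β = asin((r1+r2)/C) = asin(21/23) = 65.9294°
wrap1 = wrap2 = π + 2β = 311.8588°

wrap2=311.86_deg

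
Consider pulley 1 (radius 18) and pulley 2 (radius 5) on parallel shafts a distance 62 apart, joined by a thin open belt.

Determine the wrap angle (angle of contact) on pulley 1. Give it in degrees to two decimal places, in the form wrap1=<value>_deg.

wrap1=204.21_deg

open belt: β = asin((r2−r1)/C) = asin(-13/62) = -12.1034°
wrap1 = π − 2β = 204.2069°
wrap2 = π + 2β = 155.7931°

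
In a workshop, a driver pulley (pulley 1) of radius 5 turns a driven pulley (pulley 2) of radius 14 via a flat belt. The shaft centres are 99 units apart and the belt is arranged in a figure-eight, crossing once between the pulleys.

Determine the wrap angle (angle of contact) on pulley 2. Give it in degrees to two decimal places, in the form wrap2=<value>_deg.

wrap2=202.13_deg

crossed belt: β = asin((r1+r2)/C) = asin(19/99) = 11.0648°
wrap1 = wrap2 = π + 2β = 202.1296°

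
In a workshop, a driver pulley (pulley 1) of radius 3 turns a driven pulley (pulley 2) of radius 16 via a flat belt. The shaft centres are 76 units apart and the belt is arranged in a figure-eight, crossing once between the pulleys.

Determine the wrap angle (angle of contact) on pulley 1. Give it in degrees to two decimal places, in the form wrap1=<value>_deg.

crossed belt: β = asin((r1+r2)/C) = asin(19/76) = 14.4775°
wrap1 = wrap2 = π + 2β = 208.9550°

wrap1=208.96_deg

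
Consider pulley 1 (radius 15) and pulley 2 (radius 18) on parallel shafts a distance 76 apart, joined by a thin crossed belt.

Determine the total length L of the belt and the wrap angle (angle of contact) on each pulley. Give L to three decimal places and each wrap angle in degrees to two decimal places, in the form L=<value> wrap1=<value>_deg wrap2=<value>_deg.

crossed belt: β = asin((r1+r2)/C) = asin(33/76) = 25.7351°
wrap1 = wrap2 = π + 2β = 231.4701°
tangent length = C·cosβ = 68.4617
L = (r1+r2)·wrap + 2·C·cosβ = 33·4.0399 + 2·68.4617 = 270.2406

L=270.241 wrap1=231.47_deg wrap2=231.47_deg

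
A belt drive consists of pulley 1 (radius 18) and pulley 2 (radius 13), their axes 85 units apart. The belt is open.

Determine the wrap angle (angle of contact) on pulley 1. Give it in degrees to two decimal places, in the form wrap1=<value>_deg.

open belt: β = asin((r2−r1)/C) = asin(-5/85) = -3.3723°
wrap1 = π − 2β = 186.7446°
wrap2 = π + 2β = 173.2554°

wrap1=186.74_deg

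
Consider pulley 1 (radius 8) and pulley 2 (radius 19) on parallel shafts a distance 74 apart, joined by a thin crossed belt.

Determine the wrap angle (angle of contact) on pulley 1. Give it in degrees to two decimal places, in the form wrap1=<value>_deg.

crossed belt: β = asin((r1+r2)/C) = asin(27/74) = 21.3993°
wrap1 = wrap2 = π + 2β = 222.7985°

wrap1=222.80_deg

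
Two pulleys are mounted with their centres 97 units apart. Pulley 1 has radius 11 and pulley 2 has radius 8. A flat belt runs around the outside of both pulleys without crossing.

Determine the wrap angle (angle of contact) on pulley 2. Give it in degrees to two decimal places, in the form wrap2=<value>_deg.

wrap2=176.46_deg

open belt: β = asin((r2−r1)/C) = asin(-3/97) = -1.7723°
wrap1 = π − 2β = 183.5446°
wrap2 = π + 2β = 176.4554°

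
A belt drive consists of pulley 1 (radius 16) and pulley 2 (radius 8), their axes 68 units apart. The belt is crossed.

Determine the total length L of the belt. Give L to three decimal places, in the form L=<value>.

crossed belt: β = asin((r1+r2)/C) = asin(24/68) = 20.6673°
wrap1 = wrap2 = π + 2β = 221.3346°
tangent length = C·cosβ = 63.6239
L = (r1+r2)·wrap + 2·C·cosβ = 24·3.8630 + 2·63.6239 = 219.9602

L=219.960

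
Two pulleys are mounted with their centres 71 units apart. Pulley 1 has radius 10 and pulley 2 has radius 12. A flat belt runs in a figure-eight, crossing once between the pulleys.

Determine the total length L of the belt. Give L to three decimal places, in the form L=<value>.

crossed belt: β = asin((r1+r2)/C) = asin(22/71) = 18.0507°
wrap1 = wrap2 = π + 2β = 216.1015°
tangent length = C·cosβ = 67.5056
L = (r1+r2)·wrap + 2·C·cosβ = 22·3.7717 + 2·67.5056 = 217.9881

L=217.988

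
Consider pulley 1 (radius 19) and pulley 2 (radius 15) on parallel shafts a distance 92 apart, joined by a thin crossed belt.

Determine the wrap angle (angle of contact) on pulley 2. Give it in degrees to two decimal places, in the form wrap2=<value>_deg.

wrap2=223.38_deg

crossed belt: β = asin((r1+r2)/C) = asin(34/92) = 21.6888°
wrap1 = wrap2 = π + 2β = 223.3776°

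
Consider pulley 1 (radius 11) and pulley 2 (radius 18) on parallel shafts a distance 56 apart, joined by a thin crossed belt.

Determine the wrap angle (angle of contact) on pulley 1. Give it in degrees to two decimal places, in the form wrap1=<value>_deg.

wrap1=242.38_deg

crossed belt: β = asin((r1+r2)/C) = asin(29/56) = 31.1886°
wrap1 = wrap2 = π + 2β = 242.3772°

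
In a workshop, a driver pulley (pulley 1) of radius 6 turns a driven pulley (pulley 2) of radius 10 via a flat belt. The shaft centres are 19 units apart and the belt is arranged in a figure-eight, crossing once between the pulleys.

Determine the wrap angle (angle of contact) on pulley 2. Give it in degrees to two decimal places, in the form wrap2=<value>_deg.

crossed belt: β = asin((r1+r2)/C) = asin(16/19) = 57.3631°
wrap1 = wrap2 = π + 2β = 294.7262°

wrap2=294.73_deg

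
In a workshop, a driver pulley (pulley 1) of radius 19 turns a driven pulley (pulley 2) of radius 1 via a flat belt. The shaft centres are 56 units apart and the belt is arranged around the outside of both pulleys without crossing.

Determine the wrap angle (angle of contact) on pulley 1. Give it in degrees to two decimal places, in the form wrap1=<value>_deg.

open belt: β = asin((r2−r1)/C) = asin(-18/56) = -18.7493°
wrap1 = π − 2β = 217.4987°
wrap2 = π + 2β = 142.5013°

wrap1=217.50_deg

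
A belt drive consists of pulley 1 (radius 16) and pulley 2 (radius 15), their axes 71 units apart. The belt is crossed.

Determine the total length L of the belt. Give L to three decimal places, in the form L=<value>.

crossed belt: β = asin((r1+r2)/C) = asin(31/71) = 25.8884°
wrap1 = wrap2 = π + 2β = 231.7768°
tangent length = C·cosβ = 63.8749
L = (r1+r2)·wrap + 2·C·cosβ = 31·4.0453 + 2·63.8749 = 253.1531

L=253.153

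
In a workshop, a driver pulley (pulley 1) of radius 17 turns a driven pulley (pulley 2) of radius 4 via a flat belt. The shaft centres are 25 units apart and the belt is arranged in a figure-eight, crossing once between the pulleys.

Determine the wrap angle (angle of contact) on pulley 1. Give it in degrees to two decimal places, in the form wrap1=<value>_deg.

wrap1=294.28_deg

crossed belt: β = asin((r1+r2)/C) = asin(21/25) = 57.1401°
wrap1 = wrap2 = π + 2β = 294.2802°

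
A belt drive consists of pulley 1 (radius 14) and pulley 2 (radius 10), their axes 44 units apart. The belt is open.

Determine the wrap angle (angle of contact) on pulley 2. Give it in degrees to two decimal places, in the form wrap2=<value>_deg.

open belt: β = asin((r2−r1)/C) = asin(-4/44) = -5.2159°
wrap1 = π − 2β = 190.4318°
wrap2 = π + 2β = 169.5682°

wrap2=169.57_deg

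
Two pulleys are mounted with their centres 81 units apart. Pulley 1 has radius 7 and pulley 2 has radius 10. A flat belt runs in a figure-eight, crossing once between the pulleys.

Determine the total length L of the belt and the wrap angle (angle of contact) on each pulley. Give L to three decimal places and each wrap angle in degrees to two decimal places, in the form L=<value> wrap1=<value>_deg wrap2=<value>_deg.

crossed belt: β = asin((r1+r2)/C) = asin(17/81) = 12.1151°
wrap1 = wrap2 = π + 2β = 204.2302°
tangent length = C·cosβ = 79.1960
L = (r1+r2)·wrap + 2·C·cosβ = 17·3.5645 + 2·79.1960 = 218.9882

L=218.988 wrap1=204.23_deg wrap2=204.23_deg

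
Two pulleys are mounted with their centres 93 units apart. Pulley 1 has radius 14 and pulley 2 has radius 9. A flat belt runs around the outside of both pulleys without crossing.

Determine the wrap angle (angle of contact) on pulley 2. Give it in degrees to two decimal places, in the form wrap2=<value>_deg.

open belt: β = asin((r2−r1)/C) = asin(-5/93) = -3.0819°
wrap1 = π − 2β = 186.1638°
wrap2 = π + 2β = 173.8362°

wrap2=173.84_deg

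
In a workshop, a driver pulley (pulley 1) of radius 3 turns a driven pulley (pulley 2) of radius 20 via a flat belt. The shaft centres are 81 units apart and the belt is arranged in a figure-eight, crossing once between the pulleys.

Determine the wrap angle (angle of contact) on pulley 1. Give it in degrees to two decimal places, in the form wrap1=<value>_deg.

wrap1=212.99_deg

crossed belt: β = asin((r1+r2)/C) = asin(23/81) = 16.4961°
wrap1 = wrap2 = π + 2β = 212.9923°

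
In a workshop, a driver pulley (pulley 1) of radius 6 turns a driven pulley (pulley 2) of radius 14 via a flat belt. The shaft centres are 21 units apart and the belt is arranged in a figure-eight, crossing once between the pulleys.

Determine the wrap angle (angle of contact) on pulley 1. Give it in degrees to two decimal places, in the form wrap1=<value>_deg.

wrap1=324.49_deg

crossed belt: β = asin((r1+r2)/C) = asin(20/21) = 72.2472°
wrap1 = wrap2 = π + 2β = 324.4944°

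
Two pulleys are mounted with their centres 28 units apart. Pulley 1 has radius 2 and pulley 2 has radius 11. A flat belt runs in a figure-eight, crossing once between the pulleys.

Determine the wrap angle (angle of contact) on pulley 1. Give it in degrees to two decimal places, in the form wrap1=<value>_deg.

crossed belt: β = asin((r1+r2)/C) = asin(13/28) = 27.6640°
wrap1 = wrap2 = π + 2β = 235.3280°

wrap1=235.33_deg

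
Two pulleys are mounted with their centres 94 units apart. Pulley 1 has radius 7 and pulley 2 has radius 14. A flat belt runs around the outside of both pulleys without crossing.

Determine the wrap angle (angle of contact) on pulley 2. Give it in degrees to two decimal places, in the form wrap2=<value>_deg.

open belt: β = asin((r2−r1)/C) = asin(7/94) = 4.2707°
wrap1 = π − 2β = 171.4587°
wrap2 = π + 2β = 188.5413°

wrap2=188.54_deg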